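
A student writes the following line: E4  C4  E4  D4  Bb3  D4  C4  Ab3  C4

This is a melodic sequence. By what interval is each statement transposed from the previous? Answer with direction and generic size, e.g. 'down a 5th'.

down a 2nd

Unit = 3 notes; the statements start on E4, D4, C4, moving down a 2nd each time.
From E4 to D4: down a 2nd.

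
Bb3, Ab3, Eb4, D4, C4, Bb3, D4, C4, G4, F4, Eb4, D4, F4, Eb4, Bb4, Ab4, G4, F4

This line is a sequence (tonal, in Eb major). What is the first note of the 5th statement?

C5

With a 6-note motive the entries are Bb3, D4, F4, each up a 3rd from the previous.
Extending the heads up a 3rd: Ab4 → C5.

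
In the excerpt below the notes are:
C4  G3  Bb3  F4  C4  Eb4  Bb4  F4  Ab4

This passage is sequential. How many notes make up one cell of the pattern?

9 notes total. Splitting into 3 groups of 3:
C4 G3 Bb3 | F4 C4 Eb4 | Bb4 F4 Ab4
Every group is a transposition up a 4th of the one before; no shorter unit works.

3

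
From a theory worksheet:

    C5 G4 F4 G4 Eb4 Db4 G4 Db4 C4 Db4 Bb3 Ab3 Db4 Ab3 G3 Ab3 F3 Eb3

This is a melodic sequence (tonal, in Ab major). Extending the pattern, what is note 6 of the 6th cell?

With 6-note cells, note 6 of each statement runs Db4, Ab3, Eb3.
Carrying that down a 4th forward: Bb2 → F2 → C2.

C2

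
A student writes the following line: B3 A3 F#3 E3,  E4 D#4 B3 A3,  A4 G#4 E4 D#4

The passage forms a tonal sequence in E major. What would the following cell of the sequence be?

D#5 C#5 A4 G#4

The 4-note cells begin on B3, E4, A4 — each up a 4th from the last.
From D#5 the diatonic shape gives D#5 C#5 A4 G#4.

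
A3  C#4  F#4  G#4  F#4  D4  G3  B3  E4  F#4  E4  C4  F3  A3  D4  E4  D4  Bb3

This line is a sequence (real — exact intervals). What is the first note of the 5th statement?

Unit = 6 notes; the statements start on A3, G3, F3, moving down a 2nd each time.
Continuing: Eb3 → Db3. Statement 5 starts on Db3.

Db3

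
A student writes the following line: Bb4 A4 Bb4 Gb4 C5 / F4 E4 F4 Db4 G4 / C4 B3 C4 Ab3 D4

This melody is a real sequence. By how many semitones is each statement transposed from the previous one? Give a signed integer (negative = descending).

Taking 5-note groups, the heads are Bb4, F4, C4: the pattern moves down a 4th.
Bb4→F4 is 65 − 70 = -5 semitones.

-5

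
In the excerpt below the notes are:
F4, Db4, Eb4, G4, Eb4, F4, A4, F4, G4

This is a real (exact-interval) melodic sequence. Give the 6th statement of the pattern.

Unit = 3 notes; the statements start on F4, G4, A4, moving up a 2nd each time.
Carrying on: B4 → C#5 → D#5.
So cell 6 is D#5 B4 C#5.

D#5 B4 C#5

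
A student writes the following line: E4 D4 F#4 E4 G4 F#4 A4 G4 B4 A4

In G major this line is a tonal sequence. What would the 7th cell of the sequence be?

With a 2-note motive the entries are E4, F#4, G4, A4, B4, each up a 2nd from the previous.
Extending up a 2nd: C5 → D5.
From D5 the diatonic shape gives D5 C5.

D5 C5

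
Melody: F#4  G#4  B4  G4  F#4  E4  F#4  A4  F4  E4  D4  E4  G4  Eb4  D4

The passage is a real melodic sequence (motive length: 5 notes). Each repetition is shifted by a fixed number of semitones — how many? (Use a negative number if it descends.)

Taking 5-note groups, the heads are F#4, E4, D4: the pattern moves down a 2nd.
F#4→E4 is 64 − 66 = -2 semitones.

-2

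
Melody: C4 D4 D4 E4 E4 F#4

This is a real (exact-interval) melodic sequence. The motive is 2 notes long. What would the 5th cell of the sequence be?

G#4 A#4

Taking 2-note groups, the heads are C4, D4, E4: the pattern moves up a 2nd.
Extending up a 2nd: F#4 → G#4.
From G#4 the exact shape gives G#4 A#4.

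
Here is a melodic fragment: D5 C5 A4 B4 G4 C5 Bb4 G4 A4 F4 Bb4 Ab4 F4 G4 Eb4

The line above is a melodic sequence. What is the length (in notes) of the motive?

15 notes total. Splitting into 3 groups of 5:
D5 C5 A4 B4 G4 | C5 Bb4 G4 A4 F4 | Bb4 Ab4 F4 G4 Eb4
Each cell is the previous one down a 2nd — so the unit is 5 notes.

5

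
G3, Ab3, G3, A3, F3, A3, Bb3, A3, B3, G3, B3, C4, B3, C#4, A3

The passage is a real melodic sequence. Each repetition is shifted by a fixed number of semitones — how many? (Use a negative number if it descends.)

Taking 5-note groups, the heads are G3, A3, B3: the pattern moves up a 2nd.
G3 to A3 spans +2 semitones.

2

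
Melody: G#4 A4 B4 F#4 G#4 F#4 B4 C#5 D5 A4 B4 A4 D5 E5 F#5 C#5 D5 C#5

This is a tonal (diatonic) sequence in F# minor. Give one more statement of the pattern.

Unit = 6 notes; the statements start on G#4, B4, D5, moving up a 3rd each time.
So cell 4 is F#5 G#5 A5 E5 F#5 E5.

F#5 G#5 A5 E5 F#5 E5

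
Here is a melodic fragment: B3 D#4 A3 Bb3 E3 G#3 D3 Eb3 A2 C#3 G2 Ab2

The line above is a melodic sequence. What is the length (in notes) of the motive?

12 notes total. Splitting into 3 groups of 4:
B3 D#4 A3 Bb3 | E3 G#3 D3 Eb3 | A2 C#3 G2 Ab2
Each cell is the previous one down a 5th — so the unit is 4 notes.

4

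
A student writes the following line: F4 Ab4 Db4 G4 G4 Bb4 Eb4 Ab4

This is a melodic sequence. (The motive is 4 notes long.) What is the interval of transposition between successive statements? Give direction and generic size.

Taking 4-note groups, the heads are F4, G4: the pattern moves up a 2nd.
F4 to G4 is up a 2nd.

up a 2nd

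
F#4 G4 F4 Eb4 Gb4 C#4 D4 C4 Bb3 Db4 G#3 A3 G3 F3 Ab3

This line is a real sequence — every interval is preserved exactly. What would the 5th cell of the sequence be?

A#2 B2 A2 G2 Bb2

Unit = 5 notes; the statements start on F#4, C#4, G#3, moving down a 4th each time.
Extending down a 4th: D#3 → A#2.
Statement 5 starts on A#2 and keeps the same exact contour: A#2 B2 A2 G2 Bb2.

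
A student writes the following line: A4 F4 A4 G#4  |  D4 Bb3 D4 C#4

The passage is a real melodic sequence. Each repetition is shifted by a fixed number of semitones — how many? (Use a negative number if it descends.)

The 4-note cells begin on A4, D4 — each down a 5th from the last.
Counting half-steps from A4 to D4: -7.

-7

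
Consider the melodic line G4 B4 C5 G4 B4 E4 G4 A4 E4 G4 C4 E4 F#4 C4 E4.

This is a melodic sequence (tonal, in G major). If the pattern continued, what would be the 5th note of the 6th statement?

The unit is 5 notes. Position-5 pitches of the 3 shown cells: B4, G4, E4.
Extending down a 3rd: C4 → A3 → F#3.

F#3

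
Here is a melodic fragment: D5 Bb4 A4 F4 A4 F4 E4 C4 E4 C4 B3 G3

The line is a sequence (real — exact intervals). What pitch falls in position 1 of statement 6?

C#3

The unit is 4 notes. Position-1 pitches of the 3 shown cells: D5, A4, E4.
Carrying that down a 4th forward: B3 → F#3 → C#3.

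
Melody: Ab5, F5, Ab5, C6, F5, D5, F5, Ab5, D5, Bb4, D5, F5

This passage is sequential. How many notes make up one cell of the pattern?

There are 12 notes; a 4-note unit gives 3 cells:
Ab5 F5 Ab5 C6 | F5 D5 F5 Ab5 | D5 Bb4 D5 F5
Each cell is the previous one down a 3rd — so the unit is 4 notes.

4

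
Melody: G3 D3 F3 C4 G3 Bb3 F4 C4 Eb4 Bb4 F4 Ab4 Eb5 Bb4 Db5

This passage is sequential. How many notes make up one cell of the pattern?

Try groups of 3 (5 cells in 15 notes):
G3 D3 F3 | C4 G3 Bb3 | F4 C4 Eb4 | Bb4 F4 Ab4 | Eb5 Bb4 Db5
Every group is a transposition up a 4th of the one before; no shorter unit works.

3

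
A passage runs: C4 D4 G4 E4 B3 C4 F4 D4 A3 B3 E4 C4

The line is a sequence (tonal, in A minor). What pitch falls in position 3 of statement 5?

The unit is 4 notes. Position-3 pitches of the 3 shown cells: G4, F4, E4.
Extending down a 2nd: D4 → C4.

C4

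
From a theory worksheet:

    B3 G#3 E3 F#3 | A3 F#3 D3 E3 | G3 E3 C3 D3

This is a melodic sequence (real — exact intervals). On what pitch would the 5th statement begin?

Eb3

With a 4-note motive the entries are B3, A3, G3, each down a 2nd from the previous.
Extending the heads down a 2nd: F3 → Eb3.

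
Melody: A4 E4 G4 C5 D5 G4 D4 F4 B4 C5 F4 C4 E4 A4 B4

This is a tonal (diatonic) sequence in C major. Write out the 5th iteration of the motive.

D4 A3 C4 F4 G4

With a 5-note motive the entries are A4, G4, F4, each down a 2nd from the previous.
Continuing the starts: E4 → D4.
From D4 the diatonic shape gives D4 A3 C4 F4 G4.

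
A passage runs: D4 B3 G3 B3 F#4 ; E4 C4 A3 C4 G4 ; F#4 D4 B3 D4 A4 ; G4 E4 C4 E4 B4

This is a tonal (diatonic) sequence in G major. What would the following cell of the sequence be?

A4 F#4 D4 F#4 C5

The 5-note cells begin on D4, E4, F#4, G4 — each up a 2nd from the last.
From A4 the diatonic shape gives A4 F#4 D4 F#4 C5.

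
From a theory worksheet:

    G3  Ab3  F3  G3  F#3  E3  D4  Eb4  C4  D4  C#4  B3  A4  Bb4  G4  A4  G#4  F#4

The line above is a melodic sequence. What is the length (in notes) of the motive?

6

18 notes total. Splitting into 3 groups of 6:
G3 Ab3 F3 G3 F#3 E3 | D4 Eb4 C4 D4 C#4 B3 | A4 Bb4 G4 A4 G#4 F#4
That's a consistent up a 5th shift per cell, and no other grouping gives one.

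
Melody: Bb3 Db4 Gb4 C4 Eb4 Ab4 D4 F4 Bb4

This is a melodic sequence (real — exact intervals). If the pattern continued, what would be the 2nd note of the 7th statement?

C#5

The unit is 3 notes. Position-2 pitches of the 3 shown cells: Db4, Eb4, F4.
Each moves up a 2nd. Continuing: G4 → A4 → B4 → C#5.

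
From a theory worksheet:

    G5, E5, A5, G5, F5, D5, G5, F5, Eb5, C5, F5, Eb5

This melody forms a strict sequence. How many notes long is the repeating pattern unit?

4

There are 12 notes; a 4-note unit gives 3 cells:
G5 E5 A5 G5 | F5 D5 G5 F5 | Eb5 C5 F5 Eb5
Every group is a transposition down a 2nd of the one before; no shorter unit works.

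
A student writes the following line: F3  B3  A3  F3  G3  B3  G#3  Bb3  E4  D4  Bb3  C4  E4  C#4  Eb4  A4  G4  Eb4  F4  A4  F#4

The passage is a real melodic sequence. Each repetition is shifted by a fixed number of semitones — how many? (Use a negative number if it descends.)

5

Unit = 7 notes; the statements start on F3, Bb3, Eb4, moving up a 4th each time.
F3→Bb3 is 58 − 53 = 5 semitones.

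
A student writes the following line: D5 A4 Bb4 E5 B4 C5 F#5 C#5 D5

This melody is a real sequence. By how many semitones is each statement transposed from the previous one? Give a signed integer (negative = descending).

2

Taking 3-note groups, the heads are D5, E5, F#5: the pattern moves up a 2nd.
Counting half-steps from D5 to E5: 2.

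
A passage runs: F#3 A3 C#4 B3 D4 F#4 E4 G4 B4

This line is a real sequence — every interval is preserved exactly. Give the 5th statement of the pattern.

Unit = 3 notes; the statements start on F#3, B3, E4, moving up a 4th each time.
Continuing the starts: A4 → D5.
So cell 5 is D5 F5 A5.

D5 F5 A5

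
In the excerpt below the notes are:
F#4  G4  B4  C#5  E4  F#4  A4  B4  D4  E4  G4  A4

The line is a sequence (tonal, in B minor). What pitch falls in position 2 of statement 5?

With 4-note cells, note 2 of each statement runs G4, F#4, E4.
Carrying that down a 2nd forward: D4 → C#4.

C#4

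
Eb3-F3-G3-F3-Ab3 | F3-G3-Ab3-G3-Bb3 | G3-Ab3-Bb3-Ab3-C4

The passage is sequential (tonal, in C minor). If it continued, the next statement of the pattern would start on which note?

Ab3

Unit = 5 notes; the statements start on Eb3, F3, G3, moving up a 2nd each time.
One more step up a 2nd gives Ab3.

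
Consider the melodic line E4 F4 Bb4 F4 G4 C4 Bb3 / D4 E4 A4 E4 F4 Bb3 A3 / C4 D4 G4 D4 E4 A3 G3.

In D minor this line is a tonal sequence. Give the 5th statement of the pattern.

Unit = 7 notes; the statements start on E4, D4, C4, moving down a 2nd each time.
Extending down a 2nd: Bb3 → A3.
So cell 5 is A3 Bb3 E4 Bb3 C4 F3 E3.

A3 Bb3 E4 Bb3 C4 F3 E3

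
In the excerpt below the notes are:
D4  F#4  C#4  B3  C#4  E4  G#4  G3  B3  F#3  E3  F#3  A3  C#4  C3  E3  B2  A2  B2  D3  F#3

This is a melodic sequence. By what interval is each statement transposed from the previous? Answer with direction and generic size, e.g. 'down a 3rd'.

down a 5th

With a 7-note motive the entries are D4, G3, C3, each down a 5th from the previous.
D4 to G3 is down a 5th.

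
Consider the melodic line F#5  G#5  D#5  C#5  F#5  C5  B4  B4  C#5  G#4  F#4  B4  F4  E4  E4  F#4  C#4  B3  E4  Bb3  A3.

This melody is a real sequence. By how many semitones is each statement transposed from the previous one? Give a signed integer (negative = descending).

-7

The 7-note cells begin on F#5, B4, E4 — each down a 5th from the last.
F#5→B4 is 71 − 78 = -7 semitones.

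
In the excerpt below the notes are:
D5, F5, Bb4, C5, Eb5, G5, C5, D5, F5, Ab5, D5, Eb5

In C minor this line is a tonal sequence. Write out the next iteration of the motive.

With a 4-note motive the entries are D5, Eb5, F5, each up a 2nd from the previous.
Statement 4 starts on G5 and keeps the same diatonic contour: G5 Bb5 Eb5 F5.

G5 Bb5 Eb5 F5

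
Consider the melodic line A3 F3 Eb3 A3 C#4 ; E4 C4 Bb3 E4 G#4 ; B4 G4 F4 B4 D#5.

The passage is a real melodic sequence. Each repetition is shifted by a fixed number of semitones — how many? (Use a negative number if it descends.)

7

Unit = 5 notes; the statements start on A3, E4, B4, moving up a 5th each time.
Counting half-steps from A3 to E4: 7.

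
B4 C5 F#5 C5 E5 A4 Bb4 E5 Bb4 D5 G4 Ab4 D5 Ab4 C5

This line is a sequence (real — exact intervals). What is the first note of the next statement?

F4

Taking 5-note groups, the heads are B4, A4, G4: the pattern moves down a 2nd.
One more step down a 2nd gives F4.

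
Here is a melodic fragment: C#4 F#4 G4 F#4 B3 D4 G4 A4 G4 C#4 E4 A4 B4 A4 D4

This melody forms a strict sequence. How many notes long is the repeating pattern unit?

There are 15 notes; a 5-note unit gives 3 cells:
C#4 F#4 G4 F#4 B3 | D4 G4 A4 G4 C#4 | E4 A4 B4 A4 D4
Every group is a transposition up a 2nd of the one before; no shorter unit works.

5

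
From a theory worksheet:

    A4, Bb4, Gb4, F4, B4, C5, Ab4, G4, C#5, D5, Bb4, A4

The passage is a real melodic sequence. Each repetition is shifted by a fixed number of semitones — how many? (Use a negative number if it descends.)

Unit = 4 notes; the statements start on A4, B4, C#5, moving up a 2nd each time.
Counting half-steps from A4 to B4: 2.

2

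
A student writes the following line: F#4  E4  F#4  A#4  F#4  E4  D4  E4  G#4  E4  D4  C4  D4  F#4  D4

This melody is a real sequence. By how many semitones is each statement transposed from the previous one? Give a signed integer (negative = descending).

The 5-note cells begin on F#4, E4, D4 — each down a 2nd from the last.
Counting half-steps from F#4 to E4: -2.

-2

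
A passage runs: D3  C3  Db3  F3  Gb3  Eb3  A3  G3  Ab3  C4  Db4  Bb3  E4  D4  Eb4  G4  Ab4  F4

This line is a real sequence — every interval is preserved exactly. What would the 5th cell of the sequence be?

F#5 E5 F5 A5 Bb5 G5

The 6-note cells begin on D3, A3, E4 — each up a 5th from the last.
Continuing the starts: B4 → F#5.
So cell 5 is F#5 E5 F5 A5 Bb5 G5.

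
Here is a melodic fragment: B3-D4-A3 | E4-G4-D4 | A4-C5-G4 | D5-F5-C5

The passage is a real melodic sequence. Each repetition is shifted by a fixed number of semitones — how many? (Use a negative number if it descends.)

With a 3-note motive the entries are B3, E4, A4, D5, each up a 4th from the previous.
B3→E4 is 64 − 59 = 5 semitones.

5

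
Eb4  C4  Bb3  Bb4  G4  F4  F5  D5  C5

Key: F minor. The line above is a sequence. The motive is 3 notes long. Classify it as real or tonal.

Each cell has the same semitone pattern (-3, -2) — intervals are preserved exactly.
And D5 lies outside F minor, so the sequence is real rather than tonal.

real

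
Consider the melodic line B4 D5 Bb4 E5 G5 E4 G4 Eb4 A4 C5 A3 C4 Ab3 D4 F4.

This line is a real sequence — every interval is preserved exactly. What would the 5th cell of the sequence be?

The 5-note cells begin on B4, E4, A3 — each down a 5th from the last.
Continuing the starts: D3 → G2.
So cell 5 is G2 Bb2 Gb2 C3 Eb3.

G2 Bb2 Gb2 C3 Eb3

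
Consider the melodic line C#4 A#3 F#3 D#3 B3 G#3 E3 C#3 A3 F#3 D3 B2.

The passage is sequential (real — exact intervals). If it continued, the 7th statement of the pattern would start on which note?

The 4-note cells begin on C#4, B3, A3 — each down a 2nd from the last.
Continuing: G3 → F3 → Eb3 → Db3. Statement 7 starts on Db3.

Db3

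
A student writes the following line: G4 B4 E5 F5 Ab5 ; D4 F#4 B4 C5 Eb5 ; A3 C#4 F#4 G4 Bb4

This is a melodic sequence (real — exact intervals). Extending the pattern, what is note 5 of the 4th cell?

F4

Grouping in 5s, the 5th note of each cell is Ab5, Eb5, Bb4.
One more down a 4th gives F4.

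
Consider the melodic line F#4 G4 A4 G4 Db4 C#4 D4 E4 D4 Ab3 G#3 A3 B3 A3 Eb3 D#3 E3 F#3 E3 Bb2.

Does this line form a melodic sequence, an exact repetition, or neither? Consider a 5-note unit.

sequence

Each 5-note cell is the previous one transposed down a 4th.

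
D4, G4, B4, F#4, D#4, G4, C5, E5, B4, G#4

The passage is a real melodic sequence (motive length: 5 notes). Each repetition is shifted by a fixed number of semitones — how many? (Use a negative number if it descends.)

Taking 5-note groups, the heads are D4, G4: the pattern moves up a 4th.
D4 to G4 spans +5 semitones.

5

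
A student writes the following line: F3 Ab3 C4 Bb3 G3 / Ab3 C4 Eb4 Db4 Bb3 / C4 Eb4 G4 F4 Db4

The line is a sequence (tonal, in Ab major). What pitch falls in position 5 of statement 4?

F4

Grouping in 5s, the 5th note of each cell is G3, Bb3, Db4.
One more up a 3rd gives F4.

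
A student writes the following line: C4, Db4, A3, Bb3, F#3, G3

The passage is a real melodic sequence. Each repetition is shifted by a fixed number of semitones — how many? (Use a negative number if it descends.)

-3

The 2-note cells begin on C4, A3, F#3 — each down a 3rd from the last.
C4→A3 is 57 − 60 = -3 semitones.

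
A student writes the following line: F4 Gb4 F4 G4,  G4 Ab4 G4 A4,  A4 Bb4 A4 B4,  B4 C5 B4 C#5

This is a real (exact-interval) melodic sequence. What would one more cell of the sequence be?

With a 4-note motive the entries are F4, G4, A4, B4, each up a 2nd from the previous.
So cell 5 is C#5 D5 C#5 D#5.

C#5 D5 C#5 D#5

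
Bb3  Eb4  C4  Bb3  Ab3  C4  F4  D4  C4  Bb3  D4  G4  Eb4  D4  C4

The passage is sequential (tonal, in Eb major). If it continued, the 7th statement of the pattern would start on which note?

Unit = 5 notes; the statements start on Bb3, C4, D4, moving up a 2nd each time.
Extending the heads up a 2nd: Eb4 → F4 → G4 → Ab4.

Ab4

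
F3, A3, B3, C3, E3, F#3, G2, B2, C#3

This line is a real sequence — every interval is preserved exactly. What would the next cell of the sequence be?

D2 F#2 G#2

Taking 3-note groups, the heads are F3, C3, G2: the pattern moves down a 4th.
So cell 4 is D2 F#2 G#2.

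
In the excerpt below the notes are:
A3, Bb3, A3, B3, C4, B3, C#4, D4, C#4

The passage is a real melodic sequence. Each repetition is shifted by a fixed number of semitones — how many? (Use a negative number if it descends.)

2

The 3-note cells begin on A3, B3, C#4 — each up a 2nd from the last.
Counting half-steps from A3 to B3: 2.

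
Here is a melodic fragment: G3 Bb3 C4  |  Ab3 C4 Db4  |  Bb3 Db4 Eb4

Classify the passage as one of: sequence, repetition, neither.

Each 3-note cell is the previous one transposed up a 2nd.

sequence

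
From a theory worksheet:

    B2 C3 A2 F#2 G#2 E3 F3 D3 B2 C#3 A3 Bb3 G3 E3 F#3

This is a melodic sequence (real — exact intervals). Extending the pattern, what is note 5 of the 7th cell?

D5

The unit is 5 notes. Position-5 pitches of the 3 shown cells: G#2, C#3, F#3.
Carrying that up a 4th forward: B3 → E4 → A4 → D5.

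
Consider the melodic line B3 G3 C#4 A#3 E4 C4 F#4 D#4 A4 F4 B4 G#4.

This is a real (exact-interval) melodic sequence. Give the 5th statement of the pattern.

G5 Eb5 A5 F#5

With a 4-note motive the entries are B3, E4, A4, each up a 4th from the previous.
Continuing the starts: D5 → G5.
So cell 5 is G5 Eb5 A5 F#5.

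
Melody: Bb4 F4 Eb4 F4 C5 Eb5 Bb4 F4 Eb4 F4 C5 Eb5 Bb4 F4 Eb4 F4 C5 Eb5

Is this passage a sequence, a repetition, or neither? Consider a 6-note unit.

repetition

Each 6-note cell is identical (Bb4 F4 Eb4 F4 C5 Eb5), restated at the same pitch.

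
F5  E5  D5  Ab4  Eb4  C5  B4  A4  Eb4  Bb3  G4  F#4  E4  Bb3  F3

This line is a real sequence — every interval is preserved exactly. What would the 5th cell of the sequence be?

A3 G#3 F#3 C3 G2

With a 5-note motive the entries are F5, C5, G4, each down a 4th from the previous.
Extending down a 4th: D4 → A3.
From A3 the exact shape gives A3 G#3 F#3 C3 G2.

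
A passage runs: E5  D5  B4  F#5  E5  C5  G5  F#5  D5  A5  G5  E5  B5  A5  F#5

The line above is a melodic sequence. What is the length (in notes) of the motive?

Try groups of 3 (5 cells in 15 notes):
E5 D5 B4 | F#5 E5 C5 | G5 F#5 D5 | A5 G5 E5 | B5 A5 F#5
Each cell is the previous one up a 2nd — so the unit is 3 notes.

3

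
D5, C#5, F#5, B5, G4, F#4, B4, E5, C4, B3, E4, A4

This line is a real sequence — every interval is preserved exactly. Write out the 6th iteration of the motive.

With a 4-note motive the entries are D5, G4, C4, each down a 5th from the previous.
Carrying on: F3 → Bb2 → Eb2.
So cell 6 is Eb2 D2 G2 C3.

Eb2 D2 G2 C3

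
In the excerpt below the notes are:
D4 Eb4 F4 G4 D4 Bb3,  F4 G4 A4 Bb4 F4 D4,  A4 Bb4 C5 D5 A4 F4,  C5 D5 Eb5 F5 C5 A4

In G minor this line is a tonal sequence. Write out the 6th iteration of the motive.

G5 A5 Bb5 C6 G5 Eb5

Unit = 6 notes; the statements start on D4, F4, A4, C5, moving up a 3rd each time.
Carrying on: Eb5 → G5.
From G5 the diatonic shape gives G5 A5 Bb5 C6 G5 Eb5.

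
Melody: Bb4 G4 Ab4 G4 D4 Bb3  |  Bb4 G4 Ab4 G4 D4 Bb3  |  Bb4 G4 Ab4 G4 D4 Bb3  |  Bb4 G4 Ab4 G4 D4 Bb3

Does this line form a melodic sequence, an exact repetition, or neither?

repetition

Each 6-note cell is identical (Bb4 G4 Ab4 G4 D4 Bb3), restated at the same pitch.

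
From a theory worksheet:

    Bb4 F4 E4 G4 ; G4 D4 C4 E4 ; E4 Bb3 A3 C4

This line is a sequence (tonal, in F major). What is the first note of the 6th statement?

F3

With a 4-note motive the entries are Bb4, G4, E4, each down a 3rd from the previous.
Extending the heads down a 3rd: C4 → A3 → F3.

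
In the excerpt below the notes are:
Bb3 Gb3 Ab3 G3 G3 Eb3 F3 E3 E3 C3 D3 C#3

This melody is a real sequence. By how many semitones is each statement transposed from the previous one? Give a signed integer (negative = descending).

The 4-note cells begin on Bb3, G3, E3 — each down a 3rd from the last.
Counting half-steps from Bb3 to G3: -3.

-3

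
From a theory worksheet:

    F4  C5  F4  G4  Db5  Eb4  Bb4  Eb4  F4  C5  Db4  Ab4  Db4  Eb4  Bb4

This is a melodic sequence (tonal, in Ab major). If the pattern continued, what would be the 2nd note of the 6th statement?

Eb4

Grouping in 5s, the 2nd note of each cell is C5, Bb4, Ab4.
Each moves down a 2nd. Continuing: G4 → F4 → Eb4.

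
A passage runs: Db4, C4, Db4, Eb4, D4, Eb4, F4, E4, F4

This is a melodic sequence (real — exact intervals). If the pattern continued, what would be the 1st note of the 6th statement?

B4

Grouping in 3s, the 1st note of each cell is Db4, Eb4, F4.
Each moves up a 2nd. Continuing: G4 → A4 → B4.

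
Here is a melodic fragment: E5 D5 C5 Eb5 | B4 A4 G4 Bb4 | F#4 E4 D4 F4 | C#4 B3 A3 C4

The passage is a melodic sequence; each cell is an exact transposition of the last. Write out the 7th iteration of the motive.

A#2 G#2 F#2 A2

With a 4-note motive the entries are E5, B4, F#4, C#4, each down a 4th from the previous.
Carrying on: G#3 → D#3 → A#2.
Statement 7 starts on A#2 and keeps the same exact contour: A#2 G#2 F#2 A2.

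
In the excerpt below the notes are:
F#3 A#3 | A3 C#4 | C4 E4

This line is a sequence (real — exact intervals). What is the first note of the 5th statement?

Gb4

With a 2-note motive the entries are F#3, A3, C4, each up a 3rd from the previous.
Extending the heads up a 3rd: Eb4 → Gb4.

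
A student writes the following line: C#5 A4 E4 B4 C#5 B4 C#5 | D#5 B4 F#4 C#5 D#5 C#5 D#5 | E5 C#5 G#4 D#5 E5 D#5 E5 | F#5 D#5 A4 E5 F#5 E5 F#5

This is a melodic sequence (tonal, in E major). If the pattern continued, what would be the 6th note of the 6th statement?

Grouping in 7s, the 6th note of each cell is B4, C#5, D#5, E5.
Each moves up a 2nd. Continuing: F#5 → G#5.

G#5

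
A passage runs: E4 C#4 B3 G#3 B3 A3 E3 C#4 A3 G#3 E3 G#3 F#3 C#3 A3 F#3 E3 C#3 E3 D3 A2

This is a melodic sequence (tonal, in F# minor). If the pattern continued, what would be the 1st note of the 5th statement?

D3

Grouping in 7s, the 1st note of each cell is E4, C#4, A3.
Extending down a 3rd: F#3 → D3.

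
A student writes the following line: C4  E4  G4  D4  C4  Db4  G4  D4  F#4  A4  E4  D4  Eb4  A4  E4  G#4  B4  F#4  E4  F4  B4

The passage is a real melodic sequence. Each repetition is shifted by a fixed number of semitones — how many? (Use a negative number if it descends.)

With a 7-note motive the entries are C4, D4, E4, each up a 2nd from the previous.
C4→D4 is 62 − 60 = 2 semitones.

2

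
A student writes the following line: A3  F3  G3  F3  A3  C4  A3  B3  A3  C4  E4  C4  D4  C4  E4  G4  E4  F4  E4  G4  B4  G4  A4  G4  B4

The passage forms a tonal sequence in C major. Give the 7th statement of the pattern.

With a 5-note motive the entries are A3, C4, E4, G4, B4, each up a 3rd from the previous.
Extending up a 3rd: D5 → F5.
From F5 the diatonic shape gives F5 D5 E5 D5 F5.

F5 D5 E5 D5 F5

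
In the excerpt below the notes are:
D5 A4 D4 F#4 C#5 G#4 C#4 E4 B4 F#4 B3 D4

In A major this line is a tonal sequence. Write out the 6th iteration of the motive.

Taking 4-note groups, the heads are D5, C#5, B4: the pattern moves down a 2nd.
Extending down a 2nd: A4 → G#4 → F#4.
So cell 6 is F#4 C#4 F#3 A3.

F#4 C#4 F#3 A3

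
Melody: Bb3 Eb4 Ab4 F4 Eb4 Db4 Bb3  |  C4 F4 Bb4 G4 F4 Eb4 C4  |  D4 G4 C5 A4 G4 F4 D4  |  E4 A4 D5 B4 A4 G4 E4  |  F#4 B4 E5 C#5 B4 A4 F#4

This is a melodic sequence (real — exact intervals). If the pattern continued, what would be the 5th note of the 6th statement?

With 7-note cells, note 5 of each statement runs Eb4, F4, G4, A4, B4.
Each moves up a 2nd; the next is C#5.

C#5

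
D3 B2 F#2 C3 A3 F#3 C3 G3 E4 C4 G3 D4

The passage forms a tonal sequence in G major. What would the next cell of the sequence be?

B4 G4 D4 A4

Unit = 4 notes; the statements start on D3, A3, E4, moving up a 5th each time.
Statement 4 starts on B4 and keeps the same diatonic contour: B4 G4 D4 A4.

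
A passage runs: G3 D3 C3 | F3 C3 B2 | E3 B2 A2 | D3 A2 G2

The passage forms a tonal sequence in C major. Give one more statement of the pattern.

C3 G2 F2

The 3-note cells begin on G3, F3, E3, D3 — each down a 2nd from the last.
Statement 5 starts on C3 and keeps the same diatonic contour: C3 G2 F2.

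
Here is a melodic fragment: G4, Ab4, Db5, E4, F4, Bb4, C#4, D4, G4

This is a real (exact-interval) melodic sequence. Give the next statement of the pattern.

A#3 B3 E4

With a 3-note motive the entries are G4, E4, C#4, each down a 3rd from the previous.
From A#3 the exact shape gives A#3 B3 E4.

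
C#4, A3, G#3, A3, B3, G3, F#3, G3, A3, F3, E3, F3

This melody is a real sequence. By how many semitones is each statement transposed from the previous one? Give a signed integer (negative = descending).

Unit = 4 notes; the statements start on C#4, B3, A3, moving down a 2nd each time.
C#4 to B3 spans -2 semitones.

-2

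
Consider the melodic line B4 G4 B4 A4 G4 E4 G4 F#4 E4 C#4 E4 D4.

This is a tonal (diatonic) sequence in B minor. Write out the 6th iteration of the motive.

F#3 D3 F#3 E3

Taking 4-note groups, the heads are B4, G4, E4: the pattern moves down a 3rd.
Extending down a 3rd: C#4 → A3 → F#3.
From F#3 the diatonic shape gives F#3 D3 F#3 E3.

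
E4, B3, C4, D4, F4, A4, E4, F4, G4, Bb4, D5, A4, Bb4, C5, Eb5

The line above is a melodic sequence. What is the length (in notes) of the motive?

Try groups of 5 (3 cells in 15 notes):
E4 B3 C4 D4 F4 | A4 E4 F4 G4 Bb4 | D5 A4 Bb4 C5 Eb5
That's a consistent up a 4th shift per cell, and no other grouping gives one.

5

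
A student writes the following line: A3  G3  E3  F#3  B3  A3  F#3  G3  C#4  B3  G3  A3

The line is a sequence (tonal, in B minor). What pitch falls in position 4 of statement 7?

E4

With 4-note cells, note 4 of each statement runs F#3, G3, A3.
Extending up a 2nd: B3 → C#4 → D4 → E4.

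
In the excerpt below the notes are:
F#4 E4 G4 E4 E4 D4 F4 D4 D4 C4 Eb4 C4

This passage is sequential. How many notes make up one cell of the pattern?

4

12 notes total. Splitting into 3 groups of 4:
F#4 E4 G4 E4 | E4 D4 F4 D4 | D4 C4 Eb4 C4
Each cell is the previous one down a 2nd — so the unit is 4 notes.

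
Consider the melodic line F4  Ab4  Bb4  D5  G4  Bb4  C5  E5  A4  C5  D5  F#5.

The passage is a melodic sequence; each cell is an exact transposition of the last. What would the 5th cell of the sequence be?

C#5 E5 F#5 A#5

Unit = 4 notes; the statements start on F4, G4, A4, moving up a 2nd each time.
Continuing the starts: B4 → C#5.
So cell 5 is C#5 E5 F#5 A#5.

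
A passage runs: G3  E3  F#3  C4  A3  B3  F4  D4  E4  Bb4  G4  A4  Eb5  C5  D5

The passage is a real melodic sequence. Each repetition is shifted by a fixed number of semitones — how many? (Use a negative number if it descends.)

5

With a 3-note motive the entries are G3, C4, F4, Bb4, Eb5, each up a 4th from the previous.
Counting half-steps from G3 to C4: 5.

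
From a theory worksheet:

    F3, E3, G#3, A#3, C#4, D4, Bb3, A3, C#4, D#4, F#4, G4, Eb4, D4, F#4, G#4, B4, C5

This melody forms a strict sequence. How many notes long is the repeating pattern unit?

6

Try groups of 6 (3 cells in 18 notes):
F3 E3 G#3 A#3 C#4 D4 | Bb3 A3 C#4 D#4 F#4 G4 | Eb4 D4 F#4 G#4 B4 C5
That's a consistent up a 4th shift per cell, and no other grouping gives one.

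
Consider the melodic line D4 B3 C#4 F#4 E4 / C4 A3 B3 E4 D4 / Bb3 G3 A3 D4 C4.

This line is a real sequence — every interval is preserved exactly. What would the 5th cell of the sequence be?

Gb3 Eb3 F3 Bb3 Ab3

With a 5-note motive the entries are D4, C4, Bb3, each down a 2nd from the previous.
Carrying on: Ab3 → Gb3.
Statement 5 starts on Gb3 and keeps the same exact contour: Gb3 Eb3 F3 Bb3 Ab3.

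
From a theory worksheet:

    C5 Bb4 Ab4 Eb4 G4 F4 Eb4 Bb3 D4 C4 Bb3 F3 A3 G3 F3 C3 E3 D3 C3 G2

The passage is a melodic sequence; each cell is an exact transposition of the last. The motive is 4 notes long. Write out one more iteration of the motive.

Unit = 4 notes; the statements start on C5, G4, D4, A3, E3, moving down a 4th each time.
Statement 6 starts on B2 and keeps the same exact contour: B2 A2 G2 D2.

B2 A2 G2 D2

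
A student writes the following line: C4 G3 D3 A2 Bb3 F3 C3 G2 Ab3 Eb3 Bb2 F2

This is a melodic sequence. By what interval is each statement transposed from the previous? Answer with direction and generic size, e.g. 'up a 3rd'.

down a 2nd

Taking 4-note groups, the heads are C4, Bb3, Ab3: the pattern moves down a 2nd.
C4 to Bb3 is down a 2nd.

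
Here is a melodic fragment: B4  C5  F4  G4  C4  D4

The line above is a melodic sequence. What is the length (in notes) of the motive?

2

6 notes total. Splitting into 3 groups of 2:
B4 C5 | F4 G4 | C4 D4
Each cell is the previous one down a 4th — so the unit is 2 notes.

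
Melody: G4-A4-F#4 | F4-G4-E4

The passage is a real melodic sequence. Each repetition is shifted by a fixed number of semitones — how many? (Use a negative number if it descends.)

-2

Unit = 3 notes; the statements start on G4, F4, moving down a 2nd each time.
G4 to F4 spans -2 semitones.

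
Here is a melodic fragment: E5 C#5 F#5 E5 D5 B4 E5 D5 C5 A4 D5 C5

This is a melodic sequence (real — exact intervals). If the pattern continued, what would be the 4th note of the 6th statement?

Grouping in 4s, the 4th note of each cell is E5, D5, C5.
Each moves down a 2nd. Continuing: Bb4 → Ab4 → Gb4.

Gb4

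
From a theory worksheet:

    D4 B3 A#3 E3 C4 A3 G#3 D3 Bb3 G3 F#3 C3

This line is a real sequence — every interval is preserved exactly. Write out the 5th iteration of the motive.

With a 4-note motive the entries are D4, C4, Bb3, each down a 2nd from the previous.
Continuing the starts: Ab3 → Gb3.
Statement 5 starts on Gb3 and keeps the same exact contour: Gb3 Eb3 D3 Ab2.

Gb3 Eb3 D3 Ab2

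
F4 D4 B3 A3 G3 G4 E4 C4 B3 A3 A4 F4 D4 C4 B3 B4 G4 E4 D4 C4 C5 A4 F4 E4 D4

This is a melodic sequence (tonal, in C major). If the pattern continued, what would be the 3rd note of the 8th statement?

The unit is 5 notes. Position-3 pitches of the 5 shown cells: B3, C4, D4, E4, F4.
Carrying that up a 2nd forward: G4 → A4 → B4.

B4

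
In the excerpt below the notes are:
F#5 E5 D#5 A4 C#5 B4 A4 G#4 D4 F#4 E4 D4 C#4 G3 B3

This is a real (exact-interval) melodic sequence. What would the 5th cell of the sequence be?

The 5-note cells begin on F#5, B4, E4 — each down a 5th from the last.
Continuing the starts: A3 → D3.
From D3 the exact shape gives D3 C3 B2 F2 A2.

D3 C3 B2 F2 A2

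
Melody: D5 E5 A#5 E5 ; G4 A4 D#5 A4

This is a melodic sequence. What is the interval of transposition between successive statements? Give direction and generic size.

Taking 4-note groups, the heads are D5, G4: the pattern moves down a 5th.
D5 to G4 is down a 5th.

down a 5th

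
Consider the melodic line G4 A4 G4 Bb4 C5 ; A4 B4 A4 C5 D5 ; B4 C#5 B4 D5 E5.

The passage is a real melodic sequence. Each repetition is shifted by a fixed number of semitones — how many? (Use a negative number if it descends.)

With a 5-note motive the entries are G4, A4, B4, each up a 2nd from the previous.
Counting half-steps from G4 to A4: 2.

2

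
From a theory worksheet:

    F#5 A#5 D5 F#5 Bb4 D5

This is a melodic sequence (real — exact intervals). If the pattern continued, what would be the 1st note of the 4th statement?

Gb4

Grouping in 2s, the 1st note of each cell is F#5, D5, Bb4.
One more down a 3rd gives Gb4.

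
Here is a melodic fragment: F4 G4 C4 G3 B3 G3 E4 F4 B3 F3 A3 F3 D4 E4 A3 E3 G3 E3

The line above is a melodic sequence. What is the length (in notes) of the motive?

6

18 notes total. Splitting into 3 groups of 6:
F4 G4 C4 G3 B3 G3 | E4 F4 B3 F3 A3 F3 | D4 E4 A3 E3 G3 E3
That's a consistent down a 2nd shift per cell, and no other grouping gives one.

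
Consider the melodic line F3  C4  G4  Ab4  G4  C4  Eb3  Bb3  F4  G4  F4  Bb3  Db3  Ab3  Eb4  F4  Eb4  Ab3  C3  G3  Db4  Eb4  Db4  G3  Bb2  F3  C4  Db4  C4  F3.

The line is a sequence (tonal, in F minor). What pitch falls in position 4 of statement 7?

With 6-note cells, note 4 of each statement runs Ab4, G4, F4, Eb4, Db4.
Carrying that down a 2nd forward: C4 → Bb3.

Bb3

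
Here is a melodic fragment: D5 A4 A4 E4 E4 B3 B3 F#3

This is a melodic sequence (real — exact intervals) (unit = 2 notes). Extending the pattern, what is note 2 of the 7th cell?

With 2-note cells, note 2 of each statement runs A4, E4, B3, F#3.
Carrying that down a 4th forward: C#3 → G#2 → D#2.

D#2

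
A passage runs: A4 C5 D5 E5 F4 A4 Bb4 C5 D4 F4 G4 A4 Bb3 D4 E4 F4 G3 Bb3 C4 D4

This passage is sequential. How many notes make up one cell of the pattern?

4

There are 20 notes; a 4-note unit gives 5 cells:
A4 C5 D5 E5 | F4 A4 Bb4 C5 | D4 F4 G4 A4 | Bb3 D4 E4 F4 | G3 Bb3 C4 D4
Every group is a transposition down a 3rd of the one before; no shorter unit works.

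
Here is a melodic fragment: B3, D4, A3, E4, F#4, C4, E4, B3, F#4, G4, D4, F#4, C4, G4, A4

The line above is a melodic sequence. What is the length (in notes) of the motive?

5

There are 15 notes; a 5-note unit gives 3 cells:
B3 D4 A3 E4 F#4 | C4 E4 B3 F#4 G4 | D4 F#4 C4 G4 A4
Each cell is the previous one up a 2nd — so the unit is 5 notes.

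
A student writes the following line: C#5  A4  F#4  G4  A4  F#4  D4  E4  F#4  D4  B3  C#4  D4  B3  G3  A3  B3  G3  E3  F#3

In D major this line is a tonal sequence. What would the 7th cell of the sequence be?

With a 4-note motive the entries are C#5, A4, F#4, D4, B3, each down a 3rd from the previous.
Carrying on: G3 → E3.
Statement 7 starts on E3 and keeps the same diatonic contour: E3 C#3 A2 B2.

E3 C#3 A2 B2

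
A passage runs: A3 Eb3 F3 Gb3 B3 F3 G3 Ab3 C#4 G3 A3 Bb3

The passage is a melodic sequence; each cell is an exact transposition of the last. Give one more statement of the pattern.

Unit = 4 notes; the statements start on A3, B3, C#4, moving up a 2nd each time.
From D#4 the exact shape gives D#4 A3 B3 C4.

D#4 A3 B3 C4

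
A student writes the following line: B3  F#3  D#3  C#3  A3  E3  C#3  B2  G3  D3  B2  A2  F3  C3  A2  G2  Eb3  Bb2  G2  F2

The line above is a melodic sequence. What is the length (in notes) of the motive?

4

Try groups of 4 (5 cells in 20 notes):
B3 F#3 D#3 C#3 | A3 E3 C#3 B2 | G3 D3 B2 A2 | F3 C3 A2 G2 | Eb3 Bb2 G2 F2
Every group is a transposition down a 2nd of the one before; no shorter unit works.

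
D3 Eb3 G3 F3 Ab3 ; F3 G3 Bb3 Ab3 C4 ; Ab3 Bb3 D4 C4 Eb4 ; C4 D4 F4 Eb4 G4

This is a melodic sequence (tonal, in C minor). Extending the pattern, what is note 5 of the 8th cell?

Ab5

The unit is 5 notes. Position-5 pitches of the 4 shown cells: Ab3, C4, Eb4, G4.
Extending up a 3rd: Bb4 → D5 → F5 → Ab5.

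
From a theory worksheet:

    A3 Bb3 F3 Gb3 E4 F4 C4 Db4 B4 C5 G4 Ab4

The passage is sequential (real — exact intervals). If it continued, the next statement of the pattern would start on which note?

F#5

The 4-note cells begin on A3, E4, B4 — each up a 5th from the last.
The next head, up a 5th from B4, is F#5.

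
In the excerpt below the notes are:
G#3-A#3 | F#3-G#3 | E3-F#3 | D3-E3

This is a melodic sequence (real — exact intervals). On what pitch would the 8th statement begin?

With a 2-note motive the entries are G#3, F#3, E3, D3, each down a 2nd from the previous.
Extending the heads down a 2nd: C3 → Bb2 → Ab2 → Gb2.

Gb2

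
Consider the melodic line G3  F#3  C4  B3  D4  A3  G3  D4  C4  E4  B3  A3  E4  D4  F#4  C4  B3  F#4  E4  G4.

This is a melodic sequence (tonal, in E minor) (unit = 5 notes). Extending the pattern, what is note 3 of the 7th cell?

With 5-note cells, note 3 of each statement runs C4, D4, E4, F#4.
Extending up a 2nd: G4 → A4 → B4.

B4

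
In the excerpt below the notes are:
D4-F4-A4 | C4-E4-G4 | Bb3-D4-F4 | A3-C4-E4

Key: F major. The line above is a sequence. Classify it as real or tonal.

tonal

Every note is diatonic to F major.
Cell 1 has +3 semitones from note 1 to 2, but cell 2 has +4 — the interval quality changes while the contour stays the same, which is the hallmark of a tonal sequence.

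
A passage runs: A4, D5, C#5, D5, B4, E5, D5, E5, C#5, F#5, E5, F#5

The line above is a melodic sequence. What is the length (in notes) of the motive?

4

Try groups of 4 (3 cells in 12 notes):
A4 D5 C#5 D5 | B4 E5 D5 E5 | C#5 F#5 E5 F#5
Every group is a transposition up a 2nd of the one before; no shorter unit works.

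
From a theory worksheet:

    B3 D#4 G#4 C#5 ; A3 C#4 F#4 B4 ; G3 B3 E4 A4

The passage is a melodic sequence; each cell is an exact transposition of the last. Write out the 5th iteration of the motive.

Eb3 G3 C4 F4

With a 4-note motive the entries are B3, A3, G3, each down a 2nd from the previous.
Continuing the starts: F3 → Eb3.
So cell 5 is Eb3 G3 C4 F4.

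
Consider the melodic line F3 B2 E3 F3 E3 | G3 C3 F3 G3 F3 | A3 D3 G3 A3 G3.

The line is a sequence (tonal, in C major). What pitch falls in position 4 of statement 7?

E4

The unit is 5 notes. Position-4 pitches of the 3 shown cells: F3, G3, A3.
Extending up a 2nd: B3 → C4 → D4 → E4.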